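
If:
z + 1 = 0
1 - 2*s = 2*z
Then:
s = 3/2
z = -1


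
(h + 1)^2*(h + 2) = h^3 + 4*h^2 + 5*h + 2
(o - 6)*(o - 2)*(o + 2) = o^3 - 6*o^2 - 4*o + 24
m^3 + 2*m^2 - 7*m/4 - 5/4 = (m - 1)*(m + 1/2)*(m + 5/2)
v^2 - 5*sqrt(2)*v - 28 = (v - 7*sqrt(2))*(v + 2*sqrt(2))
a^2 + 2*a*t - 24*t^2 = (a - 4*t)*(a + 6*t)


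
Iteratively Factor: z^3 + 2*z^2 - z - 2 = (z + 2)*(z^2 - 1) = (z - 1)*(z + 2)*(z + 1)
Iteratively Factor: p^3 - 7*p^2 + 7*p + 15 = (p - 3)*(p^2 - 4*p - 5) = (p - 5)*(p - 3)*(p + 1)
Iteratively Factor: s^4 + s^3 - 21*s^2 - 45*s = (s + 3)*(s^3 - 2*s^2 - 15*s) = (s + 3)^2*(s^2 - 5*s) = s*(s + 3)^2*(s - 5)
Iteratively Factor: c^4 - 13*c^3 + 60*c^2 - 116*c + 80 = (c - 4)*(c^3 - 9*c^2 + 24*c - 20) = (c - 4)*(c - 2)*(c^2 - 7*c + 10) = (c - 4)*(c - 2)^2*(c - 5)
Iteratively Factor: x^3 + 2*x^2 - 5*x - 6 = (x - 2)*(x^2 + 4*x + 3) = (x - 2)*(x + 1)*(x + 3)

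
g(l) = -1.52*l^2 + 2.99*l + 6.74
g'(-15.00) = 48.59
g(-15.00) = -380.11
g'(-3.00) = 12.11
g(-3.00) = -15.91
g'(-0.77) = 5.33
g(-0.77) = 3.54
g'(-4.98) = 18.13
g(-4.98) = -45.85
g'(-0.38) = 4.15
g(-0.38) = 5.38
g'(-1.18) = 6.58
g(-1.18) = 1.10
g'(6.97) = -18.20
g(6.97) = -46.26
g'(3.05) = -6.28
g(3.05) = 1.72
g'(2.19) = -3.67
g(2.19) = 6.00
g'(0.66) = 0.98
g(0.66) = 8.05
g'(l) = 2.99 - 3.04*l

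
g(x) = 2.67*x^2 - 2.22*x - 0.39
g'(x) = 5.34*x - 2.22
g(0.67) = -0.68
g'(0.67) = 1.36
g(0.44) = -0.85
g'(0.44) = 0.13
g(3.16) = 19.26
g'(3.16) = 14.65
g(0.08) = -0.55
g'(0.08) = -1.79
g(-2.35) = 19.57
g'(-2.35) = -14.77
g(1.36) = 1.53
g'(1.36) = 5.04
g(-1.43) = 8.24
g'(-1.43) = -9.86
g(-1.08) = 5.12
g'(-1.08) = -7.99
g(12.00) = 357.45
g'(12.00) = 61.86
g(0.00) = -0.39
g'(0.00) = -2.22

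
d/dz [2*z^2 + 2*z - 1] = 4*z + 2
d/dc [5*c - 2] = 5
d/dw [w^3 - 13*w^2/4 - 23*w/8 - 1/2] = 3*w^2 - 13*w/2 - 23/8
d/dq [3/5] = 0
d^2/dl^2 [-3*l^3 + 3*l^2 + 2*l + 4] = 6 - 18*l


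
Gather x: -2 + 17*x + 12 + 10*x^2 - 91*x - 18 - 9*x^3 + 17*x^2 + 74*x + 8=-9*x^3 + 27*x^2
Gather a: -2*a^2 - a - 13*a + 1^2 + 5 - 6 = -2*a^2 - 14*a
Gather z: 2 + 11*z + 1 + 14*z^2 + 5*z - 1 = 14*z^2 + 16*z + 2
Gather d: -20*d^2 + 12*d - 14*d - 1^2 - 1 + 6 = -20*d^2 - 2*d + 4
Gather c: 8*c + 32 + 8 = 8*c + 40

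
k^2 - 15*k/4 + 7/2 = (k - 2)*(k - 7/4)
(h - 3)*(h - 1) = h^2 - 4*h + 3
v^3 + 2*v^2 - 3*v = v*(v - 1)*(v + 3)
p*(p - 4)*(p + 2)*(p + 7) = p^4 + 5*p^3 - 22*p^2 - 56*p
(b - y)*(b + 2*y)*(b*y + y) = b^3*y + b^2*y^2 + b^2*y - 2*b*y^3 + b*y^2 - 2*y^3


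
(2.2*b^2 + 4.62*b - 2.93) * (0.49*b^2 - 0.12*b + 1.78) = 1.078*b^4 + 1.9998*b^3 + 1.9259*b^2 + 8.5752*b - 5.2154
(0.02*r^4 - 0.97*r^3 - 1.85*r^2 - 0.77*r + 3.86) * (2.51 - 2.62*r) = -0.0524*r^5 + 2.5916*r^4 + 2.4123*r^3 - 2.6261*r^2 - 12.0459*r + 9.6886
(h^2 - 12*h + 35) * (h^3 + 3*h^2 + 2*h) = h^5 - 9*h^4 + h^3 + 81*h^2 + 70*h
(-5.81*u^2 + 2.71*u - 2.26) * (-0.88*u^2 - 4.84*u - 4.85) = 5.1128*u^4 + 25.7356*u^3 + 17.0509*u^2 - 2.2051*u + 10.961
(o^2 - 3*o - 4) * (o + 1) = o^3 - 2*o^2 - 7*o - 4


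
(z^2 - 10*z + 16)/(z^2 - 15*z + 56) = (z - 2)/(z - 7)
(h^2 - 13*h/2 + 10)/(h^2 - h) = (h^2 - 13*h/2 + 10)/(h*(h - 1))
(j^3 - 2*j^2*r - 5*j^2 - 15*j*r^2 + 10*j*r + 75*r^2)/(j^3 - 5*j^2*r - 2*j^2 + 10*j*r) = (j^2 + 3*j*r - 5*j - 15*r)/(j*(j - 2))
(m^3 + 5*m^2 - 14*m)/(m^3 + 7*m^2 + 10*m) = (m^2 + 5*m - 14)/(m^2 + 7*m + 10)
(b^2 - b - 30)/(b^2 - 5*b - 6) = (b + 5)/(b + 1)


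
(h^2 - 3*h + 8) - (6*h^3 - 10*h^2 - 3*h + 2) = -6*h^3 + 11*h^2 + 6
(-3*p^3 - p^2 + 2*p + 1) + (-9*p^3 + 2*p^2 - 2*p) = -12*p^3 + p^2 + 1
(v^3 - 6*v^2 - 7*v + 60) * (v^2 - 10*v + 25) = v^5 - 16*v^4 + 78*v^3 - 20*v^2 - 775*v + 1500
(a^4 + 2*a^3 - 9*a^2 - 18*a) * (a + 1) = a^5 + 3*a^4 - 7*a^3 - 27*a^2 - 18*a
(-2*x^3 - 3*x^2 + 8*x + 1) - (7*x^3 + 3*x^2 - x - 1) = -9*x^3 - 6*x^2 + 9*x + 2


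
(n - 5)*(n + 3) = n^2 - 2*n - 15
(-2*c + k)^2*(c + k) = 4*c^3 - 3*c*k^2 + k^3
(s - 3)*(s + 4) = s^2 + s - 12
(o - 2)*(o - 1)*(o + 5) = o^3 + 2*o^2 - 13*o + 10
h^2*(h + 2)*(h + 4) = h^4 + 6*h^3 + 8*h^2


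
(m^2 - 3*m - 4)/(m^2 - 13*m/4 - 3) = 4*(m + 1)/(4*m + 3)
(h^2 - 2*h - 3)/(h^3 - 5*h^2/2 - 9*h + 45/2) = 2*(h + 1)/(2*h^2 + h - 15)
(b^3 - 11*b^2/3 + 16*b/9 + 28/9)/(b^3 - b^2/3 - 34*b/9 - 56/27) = 3*(b - 2)/(3*b + 4)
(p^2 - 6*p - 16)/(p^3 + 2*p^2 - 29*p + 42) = (p^2 - 6*p - 16)/(p^3 + 2*p^2 - 29*p + 42)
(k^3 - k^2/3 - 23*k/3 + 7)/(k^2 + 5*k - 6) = (k^2 + 2*k/3 - 7)/(k + 6)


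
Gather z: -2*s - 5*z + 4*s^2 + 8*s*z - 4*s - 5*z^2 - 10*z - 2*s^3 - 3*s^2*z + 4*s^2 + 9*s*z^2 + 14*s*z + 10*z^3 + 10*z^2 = -2*s^3 + 8*s^2 - 6*s + 10*z^3 + z^2*(9*s + 5) + z*(-3*s^2 + 22*s - 15)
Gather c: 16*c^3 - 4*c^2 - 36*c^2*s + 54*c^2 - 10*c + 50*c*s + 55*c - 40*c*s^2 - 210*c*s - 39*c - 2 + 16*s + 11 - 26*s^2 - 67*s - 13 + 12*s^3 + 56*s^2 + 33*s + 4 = 16*c^3 + c^2*(50 - 36*s) + c*(-40*s^2 - 160*s + 6) + 12*s^3 + 30*s^2 - 18*s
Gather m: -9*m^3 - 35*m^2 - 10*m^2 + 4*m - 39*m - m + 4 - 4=-9*m^3 - 45*m^2 - 36*m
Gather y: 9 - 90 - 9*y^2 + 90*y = -9*y^2 + 90*y - 81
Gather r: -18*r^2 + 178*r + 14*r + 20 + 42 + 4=-18*r^2 + 192*r + 66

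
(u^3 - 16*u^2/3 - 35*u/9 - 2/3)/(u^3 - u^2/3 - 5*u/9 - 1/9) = (u - 6)/(u - 1)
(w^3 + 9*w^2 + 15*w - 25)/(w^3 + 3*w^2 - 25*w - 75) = (w^2 + 4*w - 5)/(w^2 - 2*w - 15)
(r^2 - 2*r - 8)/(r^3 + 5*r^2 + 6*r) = (r - 4)/(r*(r + 3))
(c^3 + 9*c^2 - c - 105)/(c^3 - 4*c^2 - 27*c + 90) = (c + 7)/(c - 6)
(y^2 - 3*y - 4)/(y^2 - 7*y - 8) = (y - 4)/(y - 8)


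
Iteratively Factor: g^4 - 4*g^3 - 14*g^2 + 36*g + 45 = (g + 3)*(g^3 - 7*g^2 + 7*g + 15) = (g - 5)*(g + 3)*(g^2 - 2*g - 3) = (g - 5)*(g + 1)*(g + 3)*(g - 3)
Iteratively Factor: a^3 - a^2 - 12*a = (a)*(a^2 - a - 12) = a*(a - 4)*(a + 3)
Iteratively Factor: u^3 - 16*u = (u - 4)*(u^2 + 4*u) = u*(u - 4)*(u + 4)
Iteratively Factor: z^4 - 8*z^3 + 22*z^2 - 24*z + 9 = (z - 1)*(z^3 - 7*z^2 + 15*z - 9) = (z - 3)*(z - 1)*(z^2 - 4*z + 3) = (z - 3)^2*(z - 1)*(z - 1)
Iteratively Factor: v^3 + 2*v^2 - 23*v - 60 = (v + 3)*(v^2 - v - 20) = (v - 5)*(v + 3)*(v + 4)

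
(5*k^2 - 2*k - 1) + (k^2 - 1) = 6*k^2 - 2*k - 2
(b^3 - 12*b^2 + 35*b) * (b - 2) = b^4 - 14*b^3 + 59*b^2 - 70*b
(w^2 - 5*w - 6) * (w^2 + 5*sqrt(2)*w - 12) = w^4 - 5*w^3 + 5*sqrt(2)*w^3 - 25*sqrt(2)*w^2 - 18*w^2 - 30*sqrt(2)*w + 60*w + 72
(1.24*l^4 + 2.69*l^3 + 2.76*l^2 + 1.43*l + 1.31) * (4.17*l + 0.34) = 5.1708*l^5 + 11.6389*l^4 + 12.4238*l^3 + 6.9015*l^2 + 5.9489*l + 0.4454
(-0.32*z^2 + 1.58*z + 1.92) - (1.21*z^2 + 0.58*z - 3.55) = -1.53*z^2 + 1.0*z + 5.47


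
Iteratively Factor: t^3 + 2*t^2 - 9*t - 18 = (t - 3)*(t^2 + 5*t + 6) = (t - 3)*(t + 3)*(t + 2)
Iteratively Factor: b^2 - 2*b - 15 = (b + 3)*(b - 5)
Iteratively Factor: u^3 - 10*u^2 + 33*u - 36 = (u - 3)*(u^2 - 7*u + 12) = (u - 3)^2*(u - 4)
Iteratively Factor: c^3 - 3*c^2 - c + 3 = (c - 1)*(c^2 - 2*c - 3) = (c - 3)*(c - 1)*(c + 1)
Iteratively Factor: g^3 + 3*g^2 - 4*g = (g)*(g^2 + 3*g - 4) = g*(g + 4)*(g - 1)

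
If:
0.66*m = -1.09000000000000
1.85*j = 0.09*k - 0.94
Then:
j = 0.0486486486486487*k - 0.508108108108108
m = -1.65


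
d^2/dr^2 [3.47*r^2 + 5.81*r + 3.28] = 6.94000000000000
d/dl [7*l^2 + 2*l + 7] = 14*l + 2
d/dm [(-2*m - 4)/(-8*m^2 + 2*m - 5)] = 2*(-8*m^2 - 32*m + 9)/(64*m^4 - 32*m^3 + 84*m^2 - 20*m + 25)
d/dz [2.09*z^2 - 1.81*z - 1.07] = 4.18*z - 1.81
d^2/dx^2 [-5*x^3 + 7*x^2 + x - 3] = 14 - 30*x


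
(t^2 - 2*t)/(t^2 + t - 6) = t/(t + 3)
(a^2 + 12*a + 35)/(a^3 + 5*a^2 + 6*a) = (a^2 + 12*a + 35)/(a*(a^2 + 5*a + 6))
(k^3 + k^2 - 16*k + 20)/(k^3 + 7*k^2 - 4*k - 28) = (k^2 + 3*k - 10)/(k^2 + 9*k + 14)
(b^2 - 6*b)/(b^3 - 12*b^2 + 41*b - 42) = b*(b - 6)/(b^3 - 12*b^2 + 41*b - 42)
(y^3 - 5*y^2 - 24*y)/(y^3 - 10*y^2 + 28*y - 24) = y*(y^2 - 5*y - 24)/(y^3 - 10*y^2 + 28*y - 24)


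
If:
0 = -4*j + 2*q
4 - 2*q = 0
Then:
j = 1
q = 2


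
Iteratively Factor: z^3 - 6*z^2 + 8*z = (z)*(z^2 - 6*z + 8) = z*(z - 4)*(z - 2)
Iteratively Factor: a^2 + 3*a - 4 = (a + 4)*(a - 1)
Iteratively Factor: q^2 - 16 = (q - 4)*(q + 4)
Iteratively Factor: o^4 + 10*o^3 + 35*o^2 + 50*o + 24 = (o + 4)*(o^3 + 6*o^2 + 11*o + 6) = (o + 2)*(o + 4)*(o^2 + 4*o + 3) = (o + 2)*(o + 3)*(o + 4)*(o + 1)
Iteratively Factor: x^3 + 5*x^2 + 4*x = (x + 4)*(x^2 + x) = x*(x + 4)*(x + 1)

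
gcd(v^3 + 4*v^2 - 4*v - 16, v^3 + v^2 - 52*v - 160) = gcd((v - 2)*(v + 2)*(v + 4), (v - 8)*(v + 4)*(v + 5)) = v + 4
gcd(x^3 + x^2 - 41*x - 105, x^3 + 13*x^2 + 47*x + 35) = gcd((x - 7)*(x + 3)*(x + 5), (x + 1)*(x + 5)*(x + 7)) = x + 5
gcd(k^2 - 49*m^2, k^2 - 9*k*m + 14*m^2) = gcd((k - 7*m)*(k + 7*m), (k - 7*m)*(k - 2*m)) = k - 7*m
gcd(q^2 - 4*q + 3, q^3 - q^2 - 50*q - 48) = 1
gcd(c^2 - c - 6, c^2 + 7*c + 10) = c + 2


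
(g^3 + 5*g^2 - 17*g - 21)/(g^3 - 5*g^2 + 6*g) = (g^2 + 8*g + 7)/(g*(g - 2))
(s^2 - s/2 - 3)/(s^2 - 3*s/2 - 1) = (2*s + 3)/(2*s + 1)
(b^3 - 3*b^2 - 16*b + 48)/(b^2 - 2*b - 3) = (b^2 - 16)/(b + 1)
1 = 1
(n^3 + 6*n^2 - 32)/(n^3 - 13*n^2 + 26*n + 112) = (n^3 + 6*n^2 - 32)/(n^3 - 13*n^2 + 26*n + 112)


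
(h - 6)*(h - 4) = h^2 - 10*h + 24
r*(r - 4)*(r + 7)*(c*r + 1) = c*r^4 + 3*c*r^3 - 28*c*r^2 + r^3 + 3*r^2 - 28*r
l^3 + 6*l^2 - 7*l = l*(l - 1)*(l + 7)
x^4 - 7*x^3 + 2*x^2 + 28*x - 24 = (x - 6)*(x - 2)*(x - 1)*(x + 2)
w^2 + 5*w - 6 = (w - 1)*(w + 6)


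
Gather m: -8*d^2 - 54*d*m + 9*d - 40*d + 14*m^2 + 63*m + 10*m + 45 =-8*d^2 - 31*d + 14*m^2 + m*(73 - 54*d) + 45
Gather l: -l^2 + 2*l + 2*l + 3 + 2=-l^2 + 4*l + 5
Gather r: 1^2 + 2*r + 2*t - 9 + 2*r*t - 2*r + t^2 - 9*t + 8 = 2*r*t + t^2 - 7*t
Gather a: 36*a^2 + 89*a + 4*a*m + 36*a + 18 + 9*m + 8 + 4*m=36*a^2 + a*(4*m + 125) + 13*m + 26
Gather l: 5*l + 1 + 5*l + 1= 10*l + 2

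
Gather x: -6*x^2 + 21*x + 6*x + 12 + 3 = -6*x^2 + 27*x + 15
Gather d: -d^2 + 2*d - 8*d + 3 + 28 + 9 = -d^2 - 6*d + 40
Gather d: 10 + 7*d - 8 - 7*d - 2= 0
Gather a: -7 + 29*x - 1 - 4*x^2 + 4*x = -4*x^2 + 33*x - 8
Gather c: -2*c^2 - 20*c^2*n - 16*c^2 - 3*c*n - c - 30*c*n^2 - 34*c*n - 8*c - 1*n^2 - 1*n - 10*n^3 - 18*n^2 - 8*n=c^2*(-20*n - 18) + c*(-30*n^2 - 37*n - 9) - 10*n^3 - 19*n^2 - 9*n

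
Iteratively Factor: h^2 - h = (h)*(h - 1)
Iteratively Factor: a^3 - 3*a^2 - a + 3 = (a - 1)*(a^2 - 2*a - 3) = (a - 3)*(a - 1)*(a + 1)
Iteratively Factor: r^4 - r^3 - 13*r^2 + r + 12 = (r + 3)*(r^3 - 4*r^2 - r + 4) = (r - 1)*(r + 3)*(r^2 - 3*r - 4) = (r - 1)*(r + 1)*(r + 3)*(r - 4)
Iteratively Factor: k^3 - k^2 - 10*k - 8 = (k - 4)*(k^2 + 3*k + 2) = (k - 4)*(k + 1)*(k + 2)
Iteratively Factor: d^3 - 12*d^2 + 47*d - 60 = (d - 5)*(d^2 - 7*d + 12) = (d - 5)*(d - 3)*(d - 4)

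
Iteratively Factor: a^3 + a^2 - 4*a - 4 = (a + 1)*(a^2 - 4) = (a - 2)*(a + 1)*(a + 2)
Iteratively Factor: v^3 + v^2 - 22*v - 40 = (v + 2)*(v^2 - v - 20) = (v + 2)*(v + 4)*(v - 5)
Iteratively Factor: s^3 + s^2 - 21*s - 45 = (s + 3)*(s^2 - 2*s - 15) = (s - 5)*(s + 3)*(s + 3)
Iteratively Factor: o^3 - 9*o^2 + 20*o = (o - 5)*(o^2 - 4*o) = o*(o - 5)*(o - 4)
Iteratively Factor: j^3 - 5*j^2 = (j)*(j^2 - 5*j) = j*(j - 5)*(j)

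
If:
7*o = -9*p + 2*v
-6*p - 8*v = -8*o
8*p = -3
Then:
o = 63/80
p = -3/8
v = 171/160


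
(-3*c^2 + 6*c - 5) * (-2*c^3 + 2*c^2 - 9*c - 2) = 6*c^5 - 18*c^4 + 49*c^3 - 58*c^2 + 33*c + 10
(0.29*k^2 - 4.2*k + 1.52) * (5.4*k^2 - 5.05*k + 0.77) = 1.566*k^4 - 24.1445*k^3 + 29.6413*k^2 - 10.91*k + 1.1704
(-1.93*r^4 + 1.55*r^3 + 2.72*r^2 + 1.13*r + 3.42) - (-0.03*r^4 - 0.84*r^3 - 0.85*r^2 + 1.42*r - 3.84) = -1.9*r^4 + 2.39*r^3 + 3.57*r^2 - 0.29*r + 7.26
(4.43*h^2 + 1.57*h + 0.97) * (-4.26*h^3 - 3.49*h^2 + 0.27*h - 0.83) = -18.8718*h^5 - 22.1489*h^4 - 8.4154*h^3 - 6.6383*h^2 - 1.0412*h - 0.8051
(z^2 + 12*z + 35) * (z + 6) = z^3 + 18*z^2 + 107*z + 210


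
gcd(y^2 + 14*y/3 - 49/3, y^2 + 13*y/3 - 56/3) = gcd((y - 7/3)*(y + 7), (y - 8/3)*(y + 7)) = y + 7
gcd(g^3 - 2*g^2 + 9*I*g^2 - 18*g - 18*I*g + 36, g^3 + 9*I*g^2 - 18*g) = g^2 + 9*I*g - 18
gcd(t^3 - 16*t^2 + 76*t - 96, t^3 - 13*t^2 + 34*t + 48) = t^2 - 14*t + 48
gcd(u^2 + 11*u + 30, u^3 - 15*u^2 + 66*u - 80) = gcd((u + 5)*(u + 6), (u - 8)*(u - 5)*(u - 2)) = 1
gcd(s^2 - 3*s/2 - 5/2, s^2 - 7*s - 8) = s + 1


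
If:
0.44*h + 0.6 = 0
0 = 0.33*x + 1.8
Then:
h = -1.36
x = -5.45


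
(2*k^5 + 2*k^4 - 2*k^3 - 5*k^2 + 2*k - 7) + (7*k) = 2*k^5 + 2*k^4 - 2*k^3 - 5*k^2 + 9*k - 7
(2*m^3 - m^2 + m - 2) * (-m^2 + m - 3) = -2*m^5 + 3*m^4 - 8*m^3 + 6*m^2 - 5*m + 6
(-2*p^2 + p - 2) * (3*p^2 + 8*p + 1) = -6*p^4 - 13*p^3 - 15*p - 2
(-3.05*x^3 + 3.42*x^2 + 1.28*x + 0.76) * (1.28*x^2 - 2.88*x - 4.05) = -3.904*x^5 + 13.1616*x^4 + 4.1413*x^3 - 16.5646*x^2 - 7.3728*x - 3.078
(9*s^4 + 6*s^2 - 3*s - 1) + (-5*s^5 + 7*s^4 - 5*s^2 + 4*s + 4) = -5*s^5 + 16*s^4 + s^2 + s + 3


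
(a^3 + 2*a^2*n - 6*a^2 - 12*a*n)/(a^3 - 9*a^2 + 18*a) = (a + 2*n)/(a - 3)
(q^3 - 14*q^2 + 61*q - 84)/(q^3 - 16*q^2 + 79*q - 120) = (q^2 - 11*q + 28)/(q^2 - 13*q + 40)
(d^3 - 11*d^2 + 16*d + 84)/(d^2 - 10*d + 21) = (d^2 - 4*d - 12)/(d - 3)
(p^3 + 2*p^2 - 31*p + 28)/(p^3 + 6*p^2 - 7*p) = (p - 4)/p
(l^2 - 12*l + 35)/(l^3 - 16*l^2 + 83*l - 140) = 1/(l - 4)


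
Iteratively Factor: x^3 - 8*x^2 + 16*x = (x)*(x^2 - 8*x + 16) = x*(x - 4)*(x - 4)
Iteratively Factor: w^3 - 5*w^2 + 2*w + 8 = (w - 4)*(w^2 - w - 2) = (w - 4)*(w + 1)*(w - 2)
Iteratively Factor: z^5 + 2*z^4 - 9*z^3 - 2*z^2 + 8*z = (z + 1)*(z^4 + z^3 - 10*z^2 + 8*z) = z*(z + 1)*(z^3 + z^2 - 10*z + 8) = z*(z - 2)*(z + 1)*(z^2 + 3*z - 4) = z*(z - 2)*(z + 1)*(z + 4)*(z - 1)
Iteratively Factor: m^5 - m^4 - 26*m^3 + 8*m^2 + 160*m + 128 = (m + 1)*(m^4 - 2*m^3 - 24*m^2 + 32*m + 128) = (m + 1)*(m + 4)*(m^3 - 6*m^2 + 32) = (m - 4)*(m + 1)*(m + 4)*(m^2 - 2*m - 8) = (m - 4)^2*(m + 1)*(m + 4)*(m + 2)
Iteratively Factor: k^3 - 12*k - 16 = (k + 2)*(k^2 - 2*k - 8) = (k - 4)*(k + 2)*(k + 2)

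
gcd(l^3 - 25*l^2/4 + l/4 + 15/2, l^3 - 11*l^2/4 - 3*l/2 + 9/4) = l + 1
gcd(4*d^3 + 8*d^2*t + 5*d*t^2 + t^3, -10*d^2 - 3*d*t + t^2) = 2*d + t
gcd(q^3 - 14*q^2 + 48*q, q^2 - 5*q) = q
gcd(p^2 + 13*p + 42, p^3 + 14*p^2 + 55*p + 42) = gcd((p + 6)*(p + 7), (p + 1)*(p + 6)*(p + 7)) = p^2 + 13*p + 42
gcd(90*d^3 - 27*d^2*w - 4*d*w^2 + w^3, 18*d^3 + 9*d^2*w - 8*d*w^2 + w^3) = 18*d^2 - 9*d*w + w^2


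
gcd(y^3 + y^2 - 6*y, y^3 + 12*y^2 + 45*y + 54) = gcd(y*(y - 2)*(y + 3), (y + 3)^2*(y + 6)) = y + 3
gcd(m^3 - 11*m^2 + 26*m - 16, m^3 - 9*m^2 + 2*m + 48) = m - 8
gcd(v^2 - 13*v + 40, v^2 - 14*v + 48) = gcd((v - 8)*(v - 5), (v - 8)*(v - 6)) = v - 8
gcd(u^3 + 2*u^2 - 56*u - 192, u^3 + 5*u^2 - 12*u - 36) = u + 6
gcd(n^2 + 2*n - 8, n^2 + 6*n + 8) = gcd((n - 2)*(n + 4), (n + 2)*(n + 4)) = n + 4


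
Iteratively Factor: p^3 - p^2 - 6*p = (p)*(p^2 - p - 6) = p*(p - 3)*(p + 2)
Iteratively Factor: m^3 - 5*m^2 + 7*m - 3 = (m - 1)*(m^2 - 4*m + 3) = (m - 1)^2*(m - 3)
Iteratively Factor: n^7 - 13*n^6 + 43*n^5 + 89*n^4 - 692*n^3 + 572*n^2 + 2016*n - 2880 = (n - 4)*(n^6 - 9*n^5 + 7*n^4 + 117*n^3 - 224*n^2 - 324*n + 720) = (n - 4)^2*(n^5 - 5*n^4 - 13*n^3 + 65*n^2 + 36*n - 180) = (n - 5)*(n - 4)^2*(n^4 - 13*n^2 + 36) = (n - 5)*(n - 4)^2*(n - 3)*(n^3 + 3*n^2 - 4*n - 12) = (n - 5)*(n - 4)^2*(n - 3)*(n - 2)*(n^2 + 5*n + 6) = (n - 5)*(n - 4)^2*(n - 3)*(n - 2)*(n + 2)*(n + 3)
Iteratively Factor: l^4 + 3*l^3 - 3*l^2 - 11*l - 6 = (l - 2)*(l^3 + 5*l^2 + 7*l + 3) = (l - 2)*(l + 1)*(l^2 + 4*l + 3) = (l - 2)*(l + 1)*(l + 3)*(l + 1)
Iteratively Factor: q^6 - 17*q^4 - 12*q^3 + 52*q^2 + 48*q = (q)*(q^5 - 17*q^3 - 12*q^2 + 52*q + 48) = q*(q + 3)*(q^4 - 3*q^3 - 8*q^2 + 12*q + 16) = q*(q - 2)*(q + 3)*(q^3 - q^2 - 10*q - 8) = q*(q - 2)*(q + 1)*(q + 3)*(q^2 - 2*q - 8) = q*(q - 4)*(q - 2)*(q + 1)*(q + 3)*(q + 2)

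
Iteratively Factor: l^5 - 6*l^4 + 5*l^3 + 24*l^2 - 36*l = (l - 2)*(l^4 - 4*l^3 - 3*l^2 + 18*l) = (l - 3)*(l - 2)*(l^3 - l^2 - 6*l) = l*(l - 3)*(l - 2)*(l^2 - l - 6) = l*(l - 3)*(l - 2)*(l + 2)*(l - 3)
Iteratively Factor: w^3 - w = (w + 1)*(w^2 - w) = w*(w + 1)*(w - 1)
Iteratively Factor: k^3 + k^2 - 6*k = (k)*(k^2 + k - 6) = k*(k - 2)*(k + 3)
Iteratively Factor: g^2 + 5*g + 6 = (g + 2)*(g + 3)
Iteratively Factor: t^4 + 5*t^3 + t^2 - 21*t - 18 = (t + 3)*(t^3 + 2*t^2 - 5*t - 6) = (t - 2)*(t + 3)*(t^2 + 4*t + 3) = (t - 2)*(t + 3)^2*(t + 1)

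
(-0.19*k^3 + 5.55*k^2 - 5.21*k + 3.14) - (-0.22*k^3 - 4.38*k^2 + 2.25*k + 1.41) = 0.03*k^3 + 9.93*k^2 - 7.46*k + 1.73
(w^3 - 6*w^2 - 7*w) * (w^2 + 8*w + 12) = w^5 + 2*w^4 - 43*w^3 - 128*w^2 - 84*w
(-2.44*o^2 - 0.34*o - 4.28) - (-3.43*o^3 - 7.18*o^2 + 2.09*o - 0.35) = 3.43*o^3 + 4.74*o^2 - 2.43*o - 3.93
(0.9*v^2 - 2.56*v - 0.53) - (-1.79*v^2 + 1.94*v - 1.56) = 2.69*v^2 - 4.5*v + 1.03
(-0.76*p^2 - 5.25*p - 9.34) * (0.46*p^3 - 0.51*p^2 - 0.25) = -0.3496*p^5 - 2.0274*p^4 - 1.6189*p^3 + 4.9534*p^2 + 1.3125*p + 2.335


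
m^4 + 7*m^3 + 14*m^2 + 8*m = m*(m + 1)*(m + 2)*(m + 4)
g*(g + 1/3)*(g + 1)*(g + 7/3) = g^4 + 11*g^3/3 + 31*g^2/9 + 7*g/9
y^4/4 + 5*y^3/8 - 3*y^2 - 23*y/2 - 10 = (y/4 + 1/2)*(y - 4)*(y + 2)*(y + 5/2)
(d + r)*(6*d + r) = 6*d^2 + 7*d*r + r^2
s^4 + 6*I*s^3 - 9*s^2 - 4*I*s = s*(s + I)^2*(s + 4*I)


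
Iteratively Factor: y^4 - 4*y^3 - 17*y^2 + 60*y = (y - 3)*(y^3 - y^2 - 20*y) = y*(y - 3)*(y^2 - y - 20) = y*(y - 5)*(y - 3)*(y + 4)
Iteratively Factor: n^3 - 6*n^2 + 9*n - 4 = (n - 4)*(n^2 - 2*n + 1) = (n - 4)*(n - 1)*(n - 1)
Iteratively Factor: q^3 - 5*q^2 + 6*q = (q - 2)*(q^2 - 3*q) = (q - 3)*(q - 2)*(q)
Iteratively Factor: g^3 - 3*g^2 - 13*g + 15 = (g - 5)*(g^2 + 2*g - 3) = (g - 5)*(g + 3)*(g - 1)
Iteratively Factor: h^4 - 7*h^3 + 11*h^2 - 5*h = (h - 1)*(h^3 - 6*h^2 + 5*h) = (h - 1)^2*(h^2 - 5*h) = h*(h - 1)^2*(h - 5)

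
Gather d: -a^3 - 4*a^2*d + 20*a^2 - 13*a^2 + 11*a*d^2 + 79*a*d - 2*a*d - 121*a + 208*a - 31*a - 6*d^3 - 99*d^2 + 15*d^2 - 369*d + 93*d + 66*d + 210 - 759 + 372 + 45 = -a^3 + 7*a^2 + 56*a - 6*d^3 + d^2*(11*a - 84) + d*(-4*a^2 + 77*a - 210) - 132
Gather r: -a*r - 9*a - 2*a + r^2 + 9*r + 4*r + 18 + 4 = -11*a + r^2 + r*(13 - a) + 22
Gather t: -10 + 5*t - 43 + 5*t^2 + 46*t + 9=5*t^2 + 51*t - 44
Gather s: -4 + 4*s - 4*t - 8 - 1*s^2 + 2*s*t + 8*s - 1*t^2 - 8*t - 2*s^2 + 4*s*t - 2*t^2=-3*s^2 + s*(6*t + 12) - 3*t^2 - 12*t - 12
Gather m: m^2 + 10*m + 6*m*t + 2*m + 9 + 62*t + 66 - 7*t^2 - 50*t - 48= m^2 + m*(6*t + 12) - 7*t^2 + 12*t + 27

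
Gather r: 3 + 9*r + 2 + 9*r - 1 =18*r + 4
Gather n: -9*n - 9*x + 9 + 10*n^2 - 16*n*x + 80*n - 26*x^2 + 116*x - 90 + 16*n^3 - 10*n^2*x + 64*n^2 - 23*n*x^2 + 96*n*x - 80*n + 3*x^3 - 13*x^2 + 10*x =16*n^3 + n^2*(74 - 10*x) + n*(-23*x^2 + 80*x - 9) + 3*x^3 - 39*x^2 + 117*x - 81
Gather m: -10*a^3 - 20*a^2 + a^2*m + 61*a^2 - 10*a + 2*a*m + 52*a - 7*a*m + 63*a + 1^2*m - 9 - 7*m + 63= -10*a^3 + 41*a^2 + 105*a + m*(a^2 - 5*a - 6) + 54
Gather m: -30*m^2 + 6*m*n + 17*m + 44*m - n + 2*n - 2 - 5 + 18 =-30*m^2 + m*(6*n + 61) + n + 11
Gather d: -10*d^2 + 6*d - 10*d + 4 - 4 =-10*d^2 - 4*d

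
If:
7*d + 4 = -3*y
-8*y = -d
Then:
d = -32/59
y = -4/59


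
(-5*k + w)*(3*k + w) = -15*k^2 - 2*k*w + w^2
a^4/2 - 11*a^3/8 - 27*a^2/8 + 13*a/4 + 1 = (a/2 + 1)*(a - 4)*(a - 1)*(a + 1/4)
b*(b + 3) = b^2 + 3*b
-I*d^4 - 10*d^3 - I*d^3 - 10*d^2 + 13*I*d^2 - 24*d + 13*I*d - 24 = (d - 8*I)*(d - 3*I)*(d + I)*(-I*d - I)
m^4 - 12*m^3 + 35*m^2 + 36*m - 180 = (m - 6)*(m - 5)*(m - 3)*(m + 2)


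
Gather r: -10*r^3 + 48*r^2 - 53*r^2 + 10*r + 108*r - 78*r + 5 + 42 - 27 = -10*r^3 - 5*r^2 + 40*r + 20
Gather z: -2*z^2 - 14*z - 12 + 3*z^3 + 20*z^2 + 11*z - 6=3*z^3 + 18*z^2 - 3*z - 18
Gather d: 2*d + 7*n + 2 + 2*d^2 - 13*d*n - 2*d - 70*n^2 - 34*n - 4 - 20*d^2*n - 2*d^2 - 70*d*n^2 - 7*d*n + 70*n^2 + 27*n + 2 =-20*d^2*n + d*(-70*n^2 - 20*n)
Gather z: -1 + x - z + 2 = x - z + 1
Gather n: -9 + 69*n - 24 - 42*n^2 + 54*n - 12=-42*n^2 + 123*n - 45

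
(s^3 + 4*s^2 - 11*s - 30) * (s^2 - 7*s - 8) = s^5 - 3*s^4 - 47*s^3 + 15*s^2 + 298*s + 240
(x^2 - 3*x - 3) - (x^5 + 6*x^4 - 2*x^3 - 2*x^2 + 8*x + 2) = -x^5 - 6*x^4 + 2*x^3 + 3*x^2 - 11*x - 5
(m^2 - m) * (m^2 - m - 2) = m^4 - 2*m^3 - m^2 + 2*m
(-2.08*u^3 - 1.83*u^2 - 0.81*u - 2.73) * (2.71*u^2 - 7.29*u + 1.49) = -5.6368*u^5 + 10.2039*u^4 + 8.0464*u^3 - 4.2201*u^2 + 18.6948*u - 4.0677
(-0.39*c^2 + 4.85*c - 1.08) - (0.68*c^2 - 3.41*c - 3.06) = -1.07*c^2 + 8.26*c + 1.98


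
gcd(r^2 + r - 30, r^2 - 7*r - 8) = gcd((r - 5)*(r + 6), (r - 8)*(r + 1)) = 1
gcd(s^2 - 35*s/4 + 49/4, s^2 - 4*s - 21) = s - 7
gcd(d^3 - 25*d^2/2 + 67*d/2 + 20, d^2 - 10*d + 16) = d - 8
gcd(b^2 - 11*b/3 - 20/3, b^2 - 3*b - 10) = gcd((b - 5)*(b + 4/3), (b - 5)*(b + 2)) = b - 5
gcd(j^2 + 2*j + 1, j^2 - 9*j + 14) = 1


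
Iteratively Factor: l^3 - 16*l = (l)*(l^2 - 16) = l*(l + 4)*(l - 4)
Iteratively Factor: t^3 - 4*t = (t)*(t^2 - 4) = t*(t + 2)*(t - 2)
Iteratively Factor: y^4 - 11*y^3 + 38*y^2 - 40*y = (y - 5)*(y^3 - 6*y^2 + 8*y) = y*(y - 5)*(y^2 - 6*y + 8) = y*(y - 5)*(y - 4)*(y - 2)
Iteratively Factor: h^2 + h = (h + 1)*(h)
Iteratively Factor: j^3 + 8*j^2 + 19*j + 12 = (j + 1)*(j^2 + 7*j + 12) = (j + 1)*(j + 3)*(j + 4)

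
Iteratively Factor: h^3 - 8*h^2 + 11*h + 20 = (h - 5)*(h^2 - 3*h - 4) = (h - 5)*(h + 1)*(h - 4)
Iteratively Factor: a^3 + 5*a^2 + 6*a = (a + 2)*(a^2 + 3*a) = a*(a + 2)*(a + 3)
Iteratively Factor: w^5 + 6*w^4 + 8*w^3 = (w)*(w^4 + 6*w^3 + 8*w^2) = w^2*(w^3 + 6*w^2 + 8*w) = w^3*(w^2 + 6*w + 8) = w^3*(w + 2)*(w + 4)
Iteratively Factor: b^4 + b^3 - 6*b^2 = (b + 3)*(b^3 - 2*b^2) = b*(b + 3)*(b^2 - 2*b) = b*(b - 2)*(b + 3)*(b)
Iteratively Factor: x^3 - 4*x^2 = (x)*(x^2 - 4*x) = x^2*(x - 4)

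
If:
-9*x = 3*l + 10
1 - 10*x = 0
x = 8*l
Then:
No Solution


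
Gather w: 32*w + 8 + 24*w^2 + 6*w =24*w^2 + 38*w + 8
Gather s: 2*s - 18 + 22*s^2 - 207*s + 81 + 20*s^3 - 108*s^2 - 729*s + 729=20*s^3 - 86*s^2 - 934*s + 792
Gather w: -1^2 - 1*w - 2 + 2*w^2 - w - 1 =2*w^2 - 2*w - 4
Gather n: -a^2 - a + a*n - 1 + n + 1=-a^2 - a + n*(a + 1)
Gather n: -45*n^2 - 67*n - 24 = -45*n^2 - 67*n - 24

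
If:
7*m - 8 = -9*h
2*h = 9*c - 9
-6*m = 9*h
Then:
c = -5/27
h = -16/3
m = 8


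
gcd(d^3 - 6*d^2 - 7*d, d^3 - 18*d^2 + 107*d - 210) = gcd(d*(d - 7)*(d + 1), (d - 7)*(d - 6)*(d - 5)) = d - 7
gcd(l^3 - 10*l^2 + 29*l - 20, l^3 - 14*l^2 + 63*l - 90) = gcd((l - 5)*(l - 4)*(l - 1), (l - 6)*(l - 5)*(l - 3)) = l - 5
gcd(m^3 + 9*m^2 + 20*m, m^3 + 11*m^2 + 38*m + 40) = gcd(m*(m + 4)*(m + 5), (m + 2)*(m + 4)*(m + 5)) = m^2 + 9*m + 20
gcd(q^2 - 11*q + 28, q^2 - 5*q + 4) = q - 4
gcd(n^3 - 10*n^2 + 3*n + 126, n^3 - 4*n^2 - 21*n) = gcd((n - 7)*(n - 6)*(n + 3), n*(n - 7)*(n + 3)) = n^2 - 4*n - 21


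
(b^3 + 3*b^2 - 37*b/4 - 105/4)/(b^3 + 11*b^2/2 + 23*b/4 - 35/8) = 2*(b - 3)/(2*b - 1)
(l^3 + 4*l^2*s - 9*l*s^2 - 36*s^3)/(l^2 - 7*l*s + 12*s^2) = (-l^2 - 7*l*s - 12*s^2)/(-l + 4*s)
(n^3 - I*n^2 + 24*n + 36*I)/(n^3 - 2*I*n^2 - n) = (-n^3 + I*n^2 - 24*n - 36*I)/(n*(-n^2 + 2*I*n + 1))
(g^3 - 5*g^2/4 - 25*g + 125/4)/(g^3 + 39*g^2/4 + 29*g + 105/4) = (4*g^2 - 25*g + 25)/(4*g^2 + 19*g + 21)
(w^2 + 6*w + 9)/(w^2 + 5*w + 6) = (w + 3)/(w + 2)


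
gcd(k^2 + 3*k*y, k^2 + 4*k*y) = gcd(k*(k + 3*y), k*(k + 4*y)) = k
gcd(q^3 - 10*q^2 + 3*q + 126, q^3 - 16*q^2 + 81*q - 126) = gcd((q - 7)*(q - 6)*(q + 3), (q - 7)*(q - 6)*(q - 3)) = q^2 - 13*q + 42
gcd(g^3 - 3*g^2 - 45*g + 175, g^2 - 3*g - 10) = g - 5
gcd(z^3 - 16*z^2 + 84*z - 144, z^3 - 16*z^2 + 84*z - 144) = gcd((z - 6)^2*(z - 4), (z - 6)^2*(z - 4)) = z^3 - 16*z^2 + 84*z - 144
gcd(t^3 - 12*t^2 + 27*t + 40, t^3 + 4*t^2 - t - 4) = t + 1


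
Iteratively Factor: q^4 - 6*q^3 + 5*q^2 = (q - 5)*(q^3 - q^2) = q*(q - 5)*(q^2 - q) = q*(q - 5)*(q - 1)*(q)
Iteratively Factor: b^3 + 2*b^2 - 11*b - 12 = (b + 4)*(b^2 - 2*b - 3) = (b - 3)*(b + 4)*(b + 1)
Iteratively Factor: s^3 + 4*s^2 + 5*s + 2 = (s + 2)*(s^2 + 2*s + 1) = (s + 1)*(s + 2)*(s + 1)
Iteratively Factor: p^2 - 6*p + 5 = (p - 5)*(p - 1)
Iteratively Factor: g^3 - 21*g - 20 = (g + 4)*(g^2 - 4*g - 5) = (g - 5)*(g + 4)*(g + 1)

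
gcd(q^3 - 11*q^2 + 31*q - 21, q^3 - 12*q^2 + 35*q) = q - 7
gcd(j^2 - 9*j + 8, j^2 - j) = j - 1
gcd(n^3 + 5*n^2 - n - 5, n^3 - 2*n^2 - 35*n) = n + 5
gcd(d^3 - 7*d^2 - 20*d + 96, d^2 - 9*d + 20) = 1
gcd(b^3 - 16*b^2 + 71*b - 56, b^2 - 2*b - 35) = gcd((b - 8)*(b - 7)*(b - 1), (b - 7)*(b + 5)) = b - 7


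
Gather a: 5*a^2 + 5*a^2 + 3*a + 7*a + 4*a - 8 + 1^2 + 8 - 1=10*a^2 + 14*a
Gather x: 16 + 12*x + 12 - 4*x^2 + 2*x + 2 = -4*x^2 + 14*x + 30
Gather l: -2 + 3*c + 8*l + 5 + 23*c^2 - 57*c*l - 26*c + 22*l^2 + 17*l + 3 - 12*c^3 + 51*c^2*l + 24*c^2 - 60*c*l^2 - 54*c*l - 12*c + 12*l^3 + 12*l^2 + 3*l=-12*c^3 + 47*c^2 - 35*c + 12*l^3 + l^2*(34 - 60*c) + l*(51*c^2 - 111*c + 28) + 6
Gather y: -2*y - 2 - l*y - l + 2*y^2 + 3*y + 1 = -l + 2*y^2 + y*(1 - l) - 1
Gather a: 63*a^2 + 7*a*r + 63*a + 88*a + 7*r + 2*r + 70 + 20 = 63*a^2 + a*(7*r + 151) + 9*r + 90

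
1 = 1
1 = 1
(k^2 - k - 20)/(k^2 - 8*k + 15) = (k + 4)/(k - 3)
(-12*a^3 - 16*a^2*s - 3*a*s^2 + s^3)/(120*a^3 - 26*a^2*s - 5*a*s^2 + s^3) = (2*a^2 + 3*a*s + s^2)/(-20*a^2 + a*s + s^2)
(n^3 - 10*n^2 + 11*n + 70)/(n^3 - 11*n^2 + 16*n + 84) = (n - 5)/(n - 6)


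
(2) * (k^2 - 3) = 2*k^2 - 6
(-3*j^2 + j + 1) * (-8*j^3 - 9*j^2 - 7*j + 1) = 24*j^5 + 19*j^4 + 4*j^3 - 19*j^2 - 6*j + 1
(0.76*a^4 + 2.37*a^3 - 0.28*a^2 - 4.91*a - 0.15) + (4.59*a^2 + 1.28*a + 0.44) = 0.76*a^4 + 2.37*a^3 + 4.31*a^2 - 3.63*a + 0.29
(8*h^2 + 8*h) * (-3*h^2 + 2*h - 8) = -24*h^4 - 8*h^3 - 48*h^2 - 64*h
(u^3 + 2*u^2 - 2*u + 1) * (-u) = -u^4 - 2*u^3 + 2*u^2 - u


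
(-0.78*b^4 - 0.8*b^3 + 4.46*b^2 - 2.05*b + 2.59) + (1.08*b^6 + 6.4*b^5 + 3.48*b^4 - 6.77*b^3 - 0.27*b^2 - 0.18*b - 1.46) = 1.08*b^6 + 6.4*b^5 + 2.7*b^4 - 7.57*b^3 + 4.19*b^2 - 2.23*b + 1.13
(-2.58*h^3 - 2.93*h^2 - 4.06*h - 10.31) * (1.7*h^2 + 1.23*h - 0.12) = -4.386*h^5 - 8.1544*h^4 - 10.1963*h^3 - 22.1692*h^2 - 12.1941*h + 1.2372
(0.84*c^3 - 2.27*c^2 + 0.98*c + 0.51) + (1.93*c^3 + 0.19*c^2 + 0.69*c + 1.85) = 2.77*c^3 - 2.08*c^2 + 1.67*c + 2.36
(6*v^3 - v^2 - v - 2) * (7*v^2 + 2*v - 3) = 42*v^5 + 5*v^4 - 27*v^3 - 13*v^2 - v + 6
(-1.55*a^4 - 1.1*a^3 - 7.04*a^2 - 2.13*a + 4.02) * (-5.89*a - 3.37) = 9.1295*a^5 + 11.7025*a^4 + 45.1726*a^3 + 36.2705*a^2 - 16.4997*a - 13.5474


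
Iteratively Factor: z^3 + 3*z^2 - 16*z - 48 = (z - 4)*(z^2 + 7*z + 12) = (z - 4)*(z + 4)*(z + 3)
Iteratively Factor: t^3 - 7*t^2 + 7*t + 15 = (t - 3)*(t^2 - 4*t - 5) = (t - 3)*(t + 1)*(t - 5)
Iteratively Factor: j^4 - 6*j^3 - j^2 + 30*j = (j - 5)*(j^3 - j^2 - 6*j) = (j - 5)*(j - 3)*(j^2 + 2*j) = (j - 5)*(j - 3)*(j + 2)*(j)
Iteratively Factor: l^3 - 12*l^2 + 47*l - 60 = (l - 5)*(l^2 - 7*l + 12) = (l - 5)*(l - 4)*(l - 3)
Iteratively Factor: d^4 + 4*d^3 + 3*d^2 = (d + 1)*(d^3 + 3*d^2) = d*(d + 1)*(d^2 + 3*d) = d^2*(d + 1)*(d + 3)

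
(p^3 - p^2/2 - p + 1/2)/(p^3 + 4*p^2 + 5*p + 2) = (2*p^2 - 3*p + 1)/(2*(p^2 + 3*p + 2))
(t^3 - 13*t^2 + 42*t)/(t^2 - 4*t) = (t^2 - 13*t + 42)/(t - 4)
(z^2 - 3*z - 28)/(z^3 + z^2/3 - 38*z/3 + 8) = 3*(z - 7)/(3*z^2 - 11*z + 6)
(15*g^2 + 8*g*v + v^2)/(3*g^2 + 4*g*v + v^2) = (5*g + v)/(g + v)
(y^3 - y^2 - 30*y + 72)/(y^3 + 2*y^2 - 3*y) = (y^3 - y^2 - 30*y + 72)/(y*(y^2 + 2*y - 3))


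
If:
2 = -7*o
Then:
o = -2/7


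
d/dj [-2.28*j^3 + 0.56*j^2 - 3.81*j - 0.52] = -6.84*j^2 + 1.12*j - 3.81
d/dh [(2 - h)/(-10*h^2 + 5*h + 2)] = 2*(-5*h^2 + 20*h - 6)/(100*h^4 - 100*h^3 - 15*h^2 + 20*h + 4)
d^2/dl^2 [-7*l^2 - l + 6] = -14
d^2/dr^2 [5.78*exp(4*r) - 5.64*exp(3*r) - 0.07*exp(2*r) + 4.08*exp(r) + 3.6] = (92.48*exp(3*r) - 50.76*exp(2*r) - 0.28*exp(r) + 4.08)*exp(r)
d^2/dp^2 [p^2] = 2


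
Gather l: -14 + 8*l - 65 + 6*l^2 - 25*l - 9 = 6*l^2 - 17*l - 88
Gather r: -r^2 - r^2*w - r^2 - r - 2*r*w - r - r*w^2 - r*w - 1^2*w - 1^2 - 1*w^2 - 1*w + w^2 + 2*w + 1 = r^2*(-w - 2) + r*(-w^2 - 3*w - 2)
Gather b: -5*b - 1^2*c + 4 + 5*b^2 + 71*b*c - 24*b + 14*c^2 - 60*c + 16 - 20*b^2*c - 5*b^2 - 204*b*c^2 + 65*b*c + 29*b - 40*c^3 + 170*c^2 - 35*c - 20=-20*b^2*c + b*(-204*c^2 + 136*c) - 40*c^3 + 184*c^2 - 96*c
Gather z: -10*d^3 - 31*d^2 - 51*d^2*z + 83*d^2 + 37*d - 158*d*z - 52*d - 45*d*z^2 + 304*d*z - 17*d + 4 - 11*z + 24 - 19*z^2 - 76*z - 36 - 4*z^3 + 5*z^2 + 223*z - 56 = -10*d^3 + 52*d^2 - 32*d - 4*z^3 + z^2*(-45*d - 14) + z*(-51*d^2 + 146*d + 136) - 64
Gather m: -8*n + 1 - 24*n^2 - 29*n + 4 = -24*n^2 - 37*n + 5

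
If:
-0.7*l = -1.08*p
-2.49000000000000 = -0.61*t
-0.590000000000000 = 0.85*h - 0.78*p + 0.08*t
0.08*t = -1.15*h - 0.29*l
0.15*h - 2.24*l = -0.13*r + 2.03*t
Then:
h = -0.52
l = 0.94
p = 0.61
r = 80.50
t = 4.08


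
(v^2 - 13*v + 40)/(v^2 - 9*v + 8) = (v - 5)/(v - 1)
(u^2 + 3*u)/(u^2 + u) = (u + 3)/(u + 1)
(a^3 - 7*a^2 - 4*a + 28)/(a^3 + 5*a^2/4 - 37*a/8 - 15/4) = 8*(a^2 - 5*a - 14)/(8*a^2 + 26*a + 15)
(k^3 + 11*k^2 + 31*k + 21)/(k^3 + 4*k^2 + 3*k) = (k + 7)/k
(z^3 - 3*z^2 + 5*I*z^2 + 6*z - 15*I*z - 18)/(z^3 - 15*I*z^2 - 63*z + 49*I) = (z^2 + z*(-3 + 6*I) - 18*I)/(z^2 - 14*I*z - 49)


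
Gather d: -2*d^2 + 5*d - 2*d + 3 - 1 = -2*d^2 + 3*d + 2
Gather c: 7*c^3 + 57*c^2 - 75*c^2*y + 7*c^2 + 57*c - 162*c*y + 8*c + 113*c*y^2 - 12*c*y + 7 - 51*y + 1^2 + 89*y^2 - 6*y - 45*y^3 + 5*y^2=7*c^3 + c^2*(64 - 75*y) + c*(113*y^2 - 174*y + 65) - 45*y^3 + 94*y^2 - 57*y + 8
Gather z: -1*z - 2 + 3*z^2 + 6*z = 3*z^2 + 5*z - 2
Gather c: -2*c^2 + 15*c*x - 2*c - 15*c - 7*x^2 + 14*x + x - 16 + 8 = -2*c^2 + c*(15*x - 17) - 7*x^2 + 15*x - 8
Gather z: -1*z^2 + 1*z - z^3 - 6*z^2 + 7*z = -z^3 - 7*z^2 + 8*z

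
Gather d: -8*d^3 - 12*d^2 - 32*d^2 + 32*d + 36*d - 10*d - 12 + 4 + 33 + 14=-8*d^3 - 44*d^2 + 58*d + 39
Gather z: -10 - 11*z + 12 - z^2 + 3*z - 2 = -z^2 - 8*z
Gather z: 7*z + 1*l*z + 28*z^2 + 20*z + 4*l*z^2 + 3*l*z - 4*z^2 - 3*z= z^2*(4*l + 24) + z*(4*l + 24)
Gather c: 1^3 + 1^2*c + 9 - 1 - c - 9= 0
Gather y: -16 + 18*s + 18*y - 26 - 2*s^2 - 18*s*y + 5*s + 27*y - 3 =-2*s^2 + 23*s + y*(45 - 18*s) - 45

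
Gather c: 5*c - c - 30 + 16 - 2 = 4*c - 16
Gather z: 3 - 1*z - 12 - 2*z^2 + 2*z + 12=-2*z^2 + z + 3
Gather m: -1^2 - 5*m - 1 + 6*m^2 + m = 6*m^2 - 4*m - 2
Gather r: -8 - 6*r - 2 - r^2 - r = -r^2 - 7*r - 10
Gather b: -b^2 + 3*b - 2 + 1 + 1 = -b^2 + 3*b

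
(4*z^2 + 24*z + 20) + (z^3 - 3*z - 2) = z^3 + 4*z^2 + 21*z + 18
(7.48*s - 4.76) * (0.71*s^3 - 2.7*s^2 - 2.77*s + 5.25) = 5.3108*s^4 - 23.5756*s^3 - 7.8676*s^2 + 52.4552*s - 24.99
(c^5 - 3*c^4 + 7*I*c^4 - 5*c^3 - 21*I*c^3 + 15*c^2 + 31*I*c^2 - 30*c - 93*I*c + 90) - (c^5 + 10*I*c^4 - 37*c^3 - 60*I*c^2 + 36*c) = -3*c^4 - 3*I*c^4 + 32*c^3 - 21*I*c^3 + 15*c^2 + 91*I*c^2 - 66*c - 93*I*c + 90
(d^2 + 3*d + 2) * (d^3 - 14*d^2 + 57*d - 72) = d^5 - 11*d^4 + 17*d^3 + 71*d^2 - 102*d - 144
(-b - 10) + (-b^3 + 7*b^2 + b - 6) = -b^3 + 7*b^2 - 16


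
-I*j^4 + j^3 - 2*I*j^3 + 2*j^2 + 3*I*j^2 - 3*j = j*(j - 1)*(j + 3)*(-I*j + 1)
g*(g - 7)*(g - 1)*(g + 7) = g^4 - g^3 - 49*g^2 + 49*g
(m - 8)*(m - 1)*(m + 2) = m^3 - 7*m^2 - 10*m + 16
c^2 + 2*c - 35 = (c - 5)*(c + 7)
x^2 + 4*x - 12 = (x - 2)*(x + 6)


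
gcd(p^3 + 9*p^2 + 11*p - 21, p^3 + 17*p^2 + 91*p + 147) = p^2 + 10*p + 21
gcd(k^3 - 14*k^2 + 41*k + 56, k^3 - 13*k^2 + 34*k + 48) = k^2 - 7*k - 8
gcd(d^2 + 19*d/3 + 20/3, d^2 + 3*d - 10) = d + 5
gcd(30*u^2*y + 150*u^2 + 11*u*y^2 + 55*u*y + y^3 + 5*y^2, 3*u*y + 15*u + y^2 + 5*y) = y + 5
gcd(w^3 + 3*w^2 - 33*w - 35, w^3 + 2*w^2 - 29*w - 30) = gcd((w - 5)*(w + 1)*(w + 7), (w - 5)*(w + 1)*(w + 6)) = w^2 - 4*w - 5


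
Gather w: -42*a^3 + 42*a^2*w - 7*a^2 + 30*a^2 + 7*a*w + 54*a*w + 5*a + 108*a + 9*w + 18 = -42*a^3 + 23*a^2 + 113*a + w*(42*a^2 + 61*a + 9) + 18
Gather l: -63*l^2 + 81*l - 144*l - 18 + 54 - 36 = -63*l^2 - 63*l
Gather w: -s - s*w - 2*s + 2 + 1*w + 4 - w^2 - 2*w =-3*s - w^2 + w*(-s - 1) + 6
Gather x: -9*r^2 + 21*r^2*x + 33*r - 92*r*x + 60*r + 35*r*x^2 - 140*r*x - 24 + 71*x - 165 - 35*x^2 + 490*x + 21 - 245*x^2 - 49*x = -9*r^2 + 93*r + x^2*(35*r - 280) + x*(21*r^2 - 232*r + 512) - 168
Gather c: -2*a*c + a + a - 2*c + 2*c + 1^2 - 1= -2*a*c + 2*a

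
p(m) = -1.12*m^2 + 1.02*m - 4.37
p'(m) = 1.02 - 2.24*m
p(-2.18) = -11.92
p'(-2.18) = 5.90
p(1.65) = -5.74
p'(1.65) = -2.68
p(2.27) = -7.83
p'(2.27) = -4.06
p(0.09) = -4.29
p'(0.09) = 0.82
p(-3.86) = -24.99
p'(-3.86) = 9.67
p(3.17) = -12.39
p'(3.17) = -6.08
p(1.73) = -5.96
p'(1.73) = -2.86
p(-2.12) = -11.57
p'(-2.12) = 5.77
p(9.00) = -85.91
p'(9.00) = -19.14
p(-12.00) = -177.89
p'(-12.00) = 27.90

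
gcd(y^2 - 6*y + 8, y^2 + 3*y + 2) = 1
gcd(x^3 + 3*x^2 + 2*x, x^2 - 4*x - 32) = 1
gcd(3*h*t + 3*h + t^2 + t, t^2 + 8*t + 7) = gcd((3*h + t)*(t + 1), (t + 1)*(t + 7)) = t + 1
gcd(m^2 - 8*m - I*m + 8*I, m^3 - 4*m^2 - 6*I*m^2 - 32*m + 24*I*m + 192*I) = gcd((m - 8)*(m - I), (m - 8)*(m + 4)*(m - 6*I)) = m - 8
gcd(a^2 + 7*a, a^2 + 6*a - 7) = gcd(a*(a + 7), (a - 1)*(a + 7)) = a + 7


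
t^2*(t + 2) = t^3 + 2*t^2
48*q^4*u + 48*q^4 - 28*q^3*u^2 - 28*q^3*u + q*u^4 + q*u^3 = (-4*q + u)*(-2*q + u)*(6*q + u)*(q*u + q)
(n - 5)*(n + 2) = n^2 - 3*n - 10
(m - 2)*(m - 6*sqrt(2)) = m^2 - 6*sqrt(2)*m - 2*m + 12*sqrt(2)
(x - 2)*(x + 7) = x^2 + 5*x - 14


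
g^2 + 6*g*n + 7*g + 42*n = (g + 7)*(g + 6*n)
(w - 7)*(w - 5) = w^2 - 12*w + 35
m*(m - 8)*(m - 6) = m^3 - 14*m^2 + 48*m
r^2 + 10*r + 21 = (r + 3)*(r + 7)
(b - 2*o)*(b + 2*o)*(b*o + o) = b^3*o + b^2*o - 4*b*o^3 - 4*o^3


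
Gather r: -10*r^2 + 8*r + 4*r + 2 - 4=-10*r^2 + 12*r - 2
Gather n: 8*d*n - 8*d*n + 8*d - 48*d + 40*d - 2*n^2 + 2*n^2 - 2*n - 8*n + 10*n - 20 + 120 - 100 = 0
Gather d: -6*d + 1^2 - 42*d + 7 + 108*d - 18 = 60*d - 10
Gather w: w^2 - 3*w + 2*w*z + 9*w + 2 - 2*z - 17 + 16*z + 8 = w^2 + w*(2*z + 6) + 14*z - 7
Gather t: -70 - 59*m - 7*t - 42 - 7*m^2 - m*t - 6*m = -7*m^2 - 65*m + t*(-m - 7) - 112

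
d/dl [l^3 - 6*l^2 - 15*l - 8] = 3*l^2 - 12*l - 15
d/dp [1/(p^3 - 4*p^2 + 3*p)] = (-3*p^2 + 8*p - 3)/(p^2*(p^2 - 4*p + 3)^2)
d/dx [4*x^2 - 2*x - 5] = 8*x - 2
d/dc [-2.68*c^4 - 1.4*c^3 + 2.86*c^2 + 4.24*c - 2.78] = -10.72*c^3 - 4.2*c^2 + 5.72*c + 4.24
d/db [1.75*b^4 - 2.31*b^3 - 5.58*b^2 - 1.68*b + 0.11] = 7.0*b^3 - 6.93*b^2 - 11.16*b - 1.68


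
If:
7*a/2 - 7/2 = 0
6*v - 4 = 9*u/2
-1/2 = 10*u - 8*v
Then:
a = 1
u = 29/24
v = 151/96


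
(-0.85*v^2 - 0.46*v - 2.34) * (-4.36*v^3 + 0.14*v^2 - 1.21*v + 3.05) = 3.706*v^5 + 1.8866*v^4 + 11.1665*v^3 - 2.3635*v^2 + 1.4284*v - 7.137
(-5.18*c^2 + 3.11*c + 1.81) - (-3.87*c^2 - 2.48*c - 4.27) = -1.31*c^2 + 5.59*c + 6.08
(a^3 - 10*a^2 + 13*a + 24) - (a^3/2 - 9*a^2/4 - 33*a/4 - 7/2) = a^3/2 - 31*a^2/4 + 85*a/4 + 55/2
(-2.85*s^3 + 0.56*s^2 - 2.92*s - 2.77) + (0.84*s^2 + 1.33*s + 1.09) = -2.85*s^3 + 1.4*s^2 - 1.59*s - 1.68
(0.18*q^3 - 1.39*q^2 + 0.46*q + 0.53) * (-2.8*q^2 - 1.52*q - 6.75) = -0.504*q^5 + 3.6184*q^4 - 0.3902*q^3 + 7.1993*q^2 - 3.9106*q - 3.5775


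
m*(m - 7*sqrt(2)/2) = m^2 - 7*sqrt(2)*m/2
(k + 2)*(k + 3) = k^2 + 5*k + 6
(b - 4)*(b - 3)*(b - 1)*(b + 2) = b^4 - 6*b^3 + 3*b^2 + 26*b - 24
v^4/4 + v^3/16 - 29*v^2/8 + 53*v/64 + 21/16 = (v/4 + 1)*(v - 7/2)*(v - 3/4)*(v + 1/2)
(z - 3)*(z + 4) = z^2 + z - 12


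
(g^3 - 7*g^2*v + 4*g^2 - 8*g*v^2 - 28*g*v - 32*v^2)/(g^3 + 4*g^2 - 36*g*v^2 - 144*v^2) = (-g^2 + 7*g*v + 8*v^2)/(-g^2 + 36*v^2)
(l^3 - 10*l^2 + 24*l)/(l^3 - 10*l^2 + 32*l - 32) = l*(l - 6)/(l^2 - 6*l + 8)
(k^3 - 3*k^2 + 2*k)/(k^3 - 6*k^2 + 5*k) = (k - 2)/(k - 5)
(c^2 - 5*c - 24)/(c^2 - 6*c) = (c^2 - 5*c - 24)/(c*(c - 6))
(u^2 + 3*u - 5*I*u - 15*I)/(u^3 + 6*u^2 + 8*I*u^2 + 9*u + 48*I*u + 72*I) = (u - 5*I)/(u^2 + u*(3 + 8*I) + 24*I)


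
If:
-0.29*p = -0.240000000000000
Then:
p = 0.83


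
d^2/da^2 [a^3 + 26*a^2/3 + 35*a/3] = 6*a + 52/3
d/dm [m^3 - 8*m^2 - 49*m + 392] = 3*m^2 - 16*m - 49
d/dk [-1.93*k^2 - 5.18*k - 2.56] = -3.86*k - 5.18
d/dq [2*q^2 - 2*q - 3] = 4*q - 2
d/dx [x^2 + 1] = 2*x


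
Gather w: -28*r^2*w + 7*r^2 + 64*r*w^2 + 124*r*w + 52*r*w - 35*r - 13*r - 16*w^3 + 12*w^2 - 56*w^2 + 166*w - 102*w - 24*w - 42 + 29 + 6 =7*r^2 - 48*r - 16*w^3 + w^2*(64*r - 44) + w*(-28*r^2 + 176*r + 40) - 7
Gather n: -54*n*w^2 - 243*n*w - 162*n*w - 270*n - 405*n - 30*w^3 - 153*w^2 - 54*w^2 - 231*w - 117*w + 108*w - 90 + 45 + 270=n*(-54*w^2 - 405*w - 675) - 30*w^3 - 207*w^2 - 240*w + 225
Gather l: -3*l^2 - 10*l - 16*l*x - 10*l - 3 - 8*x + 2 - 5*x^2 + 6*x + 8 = -3*l^2 + l*(-16*x - 20) - 5*x^2 - 2*x + 7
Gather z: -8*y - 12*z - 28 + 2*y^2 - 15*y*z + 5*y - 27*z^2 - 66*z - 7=2*y^2 - 3*y - 27*z^2 + z*(-15*y - 78) - 35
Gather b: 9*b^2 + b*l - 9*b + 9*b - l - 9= 9*b^2 + b*l - l - 9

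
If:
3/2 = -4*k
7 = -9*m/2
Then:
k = -3/8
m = -14/9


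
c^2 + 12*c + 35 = (c + 5)*(c + 7)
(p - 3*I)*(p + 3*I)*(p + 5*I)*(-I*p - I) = -I*p^4 + 5*p^3 - I*p^3 + 5*p^2 - 9*I*p^2 + 45*p - 9*I*p + 45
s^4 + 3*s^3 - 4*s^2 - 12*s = s*(s - 2)*(s + 2)*(s + 3)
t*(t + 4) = t^2 + 4*t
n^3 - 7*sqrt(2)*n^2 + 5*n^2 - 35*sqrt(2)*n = n*(n + 5)*(n - 7*sqrt(2))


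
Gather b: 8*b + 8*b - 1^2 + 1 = 16*b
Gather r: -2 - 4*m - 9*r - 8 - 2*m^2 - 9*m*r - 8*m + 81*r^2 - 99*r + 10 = -2*m^2 - 12*m + 81*r^2 + r*(-9*m - 108)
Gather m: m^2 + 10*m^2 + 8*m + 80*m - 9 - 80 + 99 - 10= 11*m^2 + 88*m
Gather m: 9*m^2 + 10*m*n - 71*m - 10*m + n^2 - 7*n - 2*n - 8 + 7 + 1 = 9*m^2 + m*(10*n - 81) + n^2 - 9*n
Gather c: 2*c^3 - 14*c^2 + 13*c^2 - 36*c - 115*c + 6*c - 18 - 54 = 2*c^3 - c^2 - 145*c - 72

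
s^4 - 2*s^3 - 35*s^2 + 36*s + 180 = (s - 6)*(s - 3)*(s + 2)*(s + 5)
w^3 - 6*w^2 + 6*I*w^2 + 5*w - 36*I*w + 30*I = (w - 5)*(w - 1)*(w + 6*I)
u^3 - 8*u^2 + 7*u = u*(u - 7)*(u - 1)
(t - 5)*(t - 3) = t^2 - 8*t + 15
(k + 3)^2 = k^2 + 6*k + 9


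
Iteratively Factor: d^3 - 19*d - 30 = (d + 2)*(d^2 - 2*d - 15) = (d + 2)*(d + 3)*(d - 5)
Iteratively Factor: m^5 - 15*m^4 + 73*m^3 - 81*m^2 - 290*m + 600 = (m + 2)*(m^4 - 17*m^3 + 107*m^2 - 295*m + 300) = (m - 3)*(m + 2)*(m^3 - 14*m^2 + 65*m - 100) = (m - 4)*(m - 3)*(m + 2)*(m^2 - 10*m + 25) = (m - 5)*(m - 4)*(m - 3)*(m + 2)*(m - 5)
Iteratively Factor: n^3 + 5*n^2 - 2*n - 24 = (n + 3)*(n^2 + 2*n - 8) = (n + 3)*(n + 4)*(n - 2)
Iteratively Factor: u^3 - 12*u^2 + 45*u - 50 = (u - 5)*(u^2 - 7*u + 10) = (u - 5)^2*(u - 2)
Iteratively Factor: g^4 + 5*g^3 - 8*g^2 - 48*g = (g - 3)*(g^3 + 8*g^2 + 16*g) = (g - 3)*(g + 4)*(g^2 + 4*g) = (g - 3)*(g + 4)^2*(g)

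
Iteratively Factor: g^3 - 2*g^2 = (g)*(g^2 - 2*g) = g^2*(g - 2)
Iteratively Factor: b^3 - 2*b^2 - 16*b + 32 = (b - 4)*(b^2 + 2*b - 8) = (b - 4)*(b - 2)*(b + 4)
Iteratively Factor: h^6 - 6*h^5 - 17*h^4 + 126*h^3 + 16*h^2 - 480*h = (h + 4)*(h^5 - 10*h^4 + 23*h^3 + 34*h^2 - 120*h) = h*(h + 4)*(h^4 - 10*h^3 + 23*h^2 + 34*h - 120) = h*(h - 3)*(h + 4)*(h^3 - 7*h^2 + 2*h + 40) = h*(h - 4)*(h - 3)*(h + 4)*(h^2 - 3*h - 10) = h*(h - 5)*(h - 4)*(h - 3)*(h + 4)*(h + 2)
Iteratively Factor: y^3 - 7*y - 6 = (y + 1)*(y^2 - y - 6) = (y + 1)*(y + 2)*(y - 3)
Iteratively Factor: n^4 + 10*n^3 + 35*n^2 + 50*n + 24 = (n + 1)*(n^3 + 9*n^2 + 26*n + 24) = (n + 1)*(n + 2)*(n^2 + 7*n + 12) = (n + 1)*(n + 2)*(n + 4)*(n + 3)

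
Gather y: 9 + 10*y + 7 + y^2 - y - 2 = y^2 + 9*y + 14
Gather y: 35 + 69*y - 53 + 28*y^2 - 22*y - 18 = 28*y^2 + 47*y - 36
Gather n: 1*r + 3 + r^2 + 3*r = r^2 + 4*r + 3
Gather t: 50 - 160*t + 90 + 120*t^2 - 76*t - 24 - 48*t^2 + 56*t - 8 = 72*t^2 - 180*t + 108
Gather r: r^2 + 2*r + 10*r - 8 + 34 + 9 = r^2 + 12*r + 35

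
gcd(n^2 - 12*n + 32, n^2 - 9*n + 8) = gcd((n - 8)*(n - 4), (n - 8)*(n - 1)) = n - 8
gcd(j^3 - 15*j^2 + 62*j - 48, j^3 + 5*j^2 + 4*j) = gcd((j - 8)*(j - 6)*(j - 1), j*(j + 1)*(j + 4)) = 1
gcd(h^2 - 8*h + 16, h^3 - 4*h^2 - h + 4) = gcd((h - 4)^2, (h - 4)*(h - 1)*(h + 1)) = h - 4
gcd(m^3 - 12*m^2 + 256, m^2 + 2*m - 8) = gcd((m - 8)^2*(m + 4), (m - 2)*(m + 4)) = m + 4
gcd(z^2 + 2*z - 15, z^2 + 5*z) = z + 5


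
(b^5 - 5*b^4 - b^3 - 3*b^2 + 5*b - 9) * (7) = 7*b^5 - 35*b^4 - 7*b^3 - 21*b^2 + 35*b - 63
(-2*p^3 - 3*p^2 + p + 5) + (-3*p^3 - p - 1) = -5*p^3 - 3*p^2 + 4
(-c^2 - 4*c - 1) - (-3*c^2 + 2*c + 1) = 2*c^2 - 6*c - 2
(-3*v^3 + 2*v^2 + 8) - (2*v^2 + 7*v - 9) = -3*v^3 - 7*v + 17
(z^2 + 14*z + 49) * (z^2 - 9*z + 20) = z^4 + 5*z^3 - 57*z^2 - 161*z + 980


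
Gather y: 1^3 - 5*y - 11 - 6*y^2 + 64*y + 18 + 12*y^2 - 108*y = 6*y^2 - 49*y + 8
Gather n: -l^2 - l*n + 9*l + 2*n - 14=-l^2 + 9*l + n*(2 - l) - 14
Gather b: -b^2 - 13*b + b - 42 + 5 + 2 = -b^2 - 12*b - 35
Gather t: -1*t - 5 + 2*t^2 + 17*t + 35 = 2*t^2 + 16*t + 30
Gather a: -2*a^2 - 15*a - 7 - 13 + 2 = -2*a^2 - 15*a - 18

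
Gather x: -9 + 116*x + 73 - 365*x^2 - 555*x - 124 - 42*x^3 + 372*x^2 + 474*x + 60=-42*x^3 + 7*x^2 + 35*x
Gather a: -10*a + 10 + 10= 20 - 10*a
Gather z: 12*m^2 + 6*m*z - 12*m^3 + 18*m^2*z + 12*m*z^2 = -12*m^3 + 12*m^2 + 12*m*z^2 + z*(18*m^2 + 6*m)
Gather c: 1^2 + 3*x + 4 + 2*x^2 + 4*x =2*x^2 + 7*x + 5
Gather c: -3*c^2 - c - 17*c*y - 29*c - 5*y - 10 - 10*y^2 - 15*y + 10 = -3*c^2 + c*(-17*y - 30) - 10*y^2 - 20*y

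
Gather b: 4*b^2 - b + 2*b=4*b^2 + b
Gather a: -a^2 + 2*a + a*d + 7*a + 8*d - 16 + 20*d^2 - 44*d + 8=-a^2 + a*(d + 9) + 20*d^2 - 36*d - 8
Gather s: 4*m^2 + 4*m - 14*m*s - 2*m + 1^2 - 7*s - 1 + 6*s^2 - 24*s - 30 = 4*m^2 + 2*m + 6*s^2 + s*(-14*m - 31) - 30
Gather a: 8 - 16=-8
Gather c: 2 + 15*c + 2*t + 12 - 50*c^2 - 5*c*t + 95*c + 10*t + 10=-50*c^2 + c*(110 - 5*t) + 12*t + 24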